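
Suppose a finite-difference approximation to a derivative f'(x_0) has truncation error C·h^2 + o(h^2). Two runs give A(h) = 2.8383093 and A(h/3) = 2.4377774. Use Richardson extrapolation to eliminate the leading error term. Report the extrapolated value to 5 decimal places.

2.38771

The leading error scales as h^2; refining by a factor of 3 reduces it by 3^2 = 9.
Extrapolated value = (9·A(h/3) − A(h)) / (9 − 1)
= (9·2.4377774 − 2.8383093) / 8
= 19.1016873 / 8 = 2.3877109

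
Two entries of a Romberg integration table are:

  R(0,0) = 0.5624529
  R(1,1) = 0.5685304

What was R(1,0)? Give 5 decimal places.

0.56701

From R(1,1) = (4·R(1,0) − R(0,0))/3, solve for R(1,0):
4·R(1,0) = 3·0.5685304 + 0.5624529 = 2.2680441
R(1,0) = 0.5670110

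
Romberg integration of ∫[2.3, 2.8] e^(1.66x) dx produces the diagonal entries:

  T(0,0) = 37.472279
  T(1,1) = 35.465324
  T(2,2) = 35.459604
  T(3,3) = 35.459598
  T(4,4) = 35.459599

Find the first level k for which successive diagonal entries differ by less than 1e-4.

|T(1,1) − T(0,0)| = 2.006955 ≥ 1e-4
|T(2,2) − T(1,1)| = 0.005720 ≥ 1e-4
|T(3,3) − T(2,2)| = 0.000006 < 1e-4

k = 3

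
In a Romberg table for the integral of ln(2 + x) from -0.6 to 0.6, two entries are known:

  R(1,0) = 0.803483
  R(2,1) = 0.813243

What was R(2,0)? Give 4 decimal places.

0.8108

From R(2,1) = (4·R(2,0) − R(1,0))/3, solve for R(2,0):
4·R(2,0) = 3·0.813243 + 0.803483 = 3.243212
R(2,0) = 0.810803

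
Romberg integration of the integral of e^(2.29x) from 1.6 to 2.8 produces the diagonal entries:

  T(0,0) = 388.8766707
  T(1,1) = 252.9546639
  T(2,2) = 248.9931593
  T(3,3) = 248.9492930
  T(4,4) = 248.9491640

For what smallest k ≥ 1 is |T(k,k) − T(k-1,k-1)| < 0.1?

k = 3

|T(1,1) − T(0,0)| = 135.9220068 ≥ 0.1
|T(2,2) − T(1,1)| = 3.9615046 ≥ 0.1
|T(3,3) − T(2,2)| = 0.0438663 < 0.1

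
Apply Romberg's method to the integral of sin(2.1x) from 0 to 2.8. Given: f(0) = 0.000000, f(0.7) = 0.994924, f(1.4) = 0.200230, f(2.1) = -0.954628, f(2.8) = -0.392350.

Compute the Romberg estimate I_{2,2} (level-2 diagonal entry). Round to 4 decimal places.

I_{0,0} (trapezoid, 1 panel, h=2.8000): -0.549290
I_{1,0} (trapezoid, 2 panels, h=1.4000): 0.005677
I_{2,0} (trapezoid, 4 panels, h=0.7000): 0.031046
I_{1,1} = 0.005677 + (0.005677 − (-0.549290))/3 = 0.190666
I_{2,1} = 0.031046 + (0.031046 − 0.005677)/3 = 0.039502
I_{2,2} = 0.039502 + (0.039502 − 0.190666)/15 = 0.029424

0.0294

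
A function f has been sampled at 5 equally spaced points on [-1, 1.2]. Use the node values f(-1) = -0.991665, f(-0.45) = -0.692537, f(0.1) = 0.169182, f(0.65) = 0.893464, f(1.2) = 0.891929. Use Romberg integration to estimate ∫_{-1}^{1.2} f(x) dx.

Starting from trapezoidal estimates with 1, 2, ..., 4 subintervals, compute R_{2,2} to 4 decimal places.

R_{0,0} (trapezoid, 1 panel, h=2.2000): -0.109710
R_{1,0} (trapezoid, 2 panels, h=1.1000): 0.131245
R_{2,0} (trapezoid, 4 panels, h=0.5500): 0.176133
R_{1,1} = 0.131245 + (0.131245 − (-0.109710))/3 = 0.211563
R_{2,1} = 0.176133 + (0.176133 − 0.131245)/3 = 0.191096
R_{2,2} = 0.191096 + (0.191096 − 0.211563)/15 = 0.189732

0.1897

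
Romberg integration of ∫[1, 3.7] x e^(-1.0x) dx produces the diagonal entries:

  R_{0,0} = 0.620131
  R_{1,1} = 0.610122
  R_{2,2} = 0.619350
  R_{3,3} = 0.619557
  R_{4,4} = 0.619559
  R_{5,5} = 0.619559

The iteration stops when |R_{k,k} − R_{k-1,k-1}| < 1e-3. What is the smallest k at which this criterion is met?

|R_{1,1} − R_{0,0}| = 0.010009 ≥ 1e-3
|R_{2,2} − R_{1,1}| = 0.009228 ≥ 1e-3
|R_{3,3} − R_{2,2}| = 0.000207 < 1e-3

k = 3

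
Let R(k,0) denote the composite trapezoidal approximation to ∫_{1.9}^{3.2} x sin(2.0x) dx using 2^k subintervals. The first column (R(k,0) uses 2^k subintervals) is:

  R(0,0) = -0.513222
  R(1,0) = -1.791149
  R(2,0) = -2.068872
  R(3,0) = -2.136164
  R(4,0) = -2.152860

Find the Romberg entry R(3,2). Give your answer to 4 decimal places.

R(2,1) = -2.068872 + (-2.068872 − (-1.791149))/3 = -2.161446
R(3,1) = (4·(-2.136164) − (-2.068872)) / 3 = -2.158595
R(3,2) = -2.158595 + (-2.158595 − (-2.161446))/15 = -2.158405

-2.1584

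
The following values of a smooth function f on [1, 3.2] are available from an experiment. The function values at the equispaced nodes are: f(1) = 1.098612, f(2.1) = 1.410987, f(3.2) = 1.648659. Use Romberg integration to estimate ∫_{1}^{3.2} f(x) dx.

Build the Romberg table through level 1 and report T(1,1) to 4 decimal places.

3.0768

T(0,0) (trapezoid, 1 panel, h=2.2000): 3.021998
T(1,0) (trapezoid, 2 panels, h=1.1000): 3.063085
T(1,1) = 3.063085 + (3.063085 − 3.021998)/3 = 3.076781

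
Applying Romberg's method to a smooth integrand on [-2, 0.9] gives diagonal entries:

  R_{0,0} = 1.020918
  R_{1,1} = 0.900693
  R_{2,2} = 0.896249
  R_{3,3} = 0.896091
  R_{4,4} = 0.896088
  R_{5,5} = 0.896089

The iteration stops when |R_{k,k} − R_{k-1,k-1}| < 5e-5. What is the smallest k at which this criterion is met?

k = 4

|R_{1,1} − R_{0,0}| = 0.120225 ≥ 5e-5
|R_{2,2} − R_{1,1}| = 0.004444 ≥ 5e-5
|R_{3,3} − R_{2,2}| = 0.000158 ≥ 5e-5
|R_{4,4} − R_{3,3}| = 0.000003 < 5e-5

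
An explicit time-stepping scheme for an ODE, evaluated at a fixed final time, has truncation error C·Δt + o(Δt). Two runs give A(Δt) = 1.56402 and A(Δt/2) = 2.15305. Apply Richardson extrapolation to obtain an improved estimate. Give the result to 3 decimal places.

2.742

The leading error scales as Δt; refining by a factor of 2 reduces it by 2^1 = 2.
Extrapolated value = (2·A(Δt/2) − A(Δt)) / (2 − 1)
= (2·2.15305 − 1.56402) / 1
= 2.74208 / 1 = 2.74208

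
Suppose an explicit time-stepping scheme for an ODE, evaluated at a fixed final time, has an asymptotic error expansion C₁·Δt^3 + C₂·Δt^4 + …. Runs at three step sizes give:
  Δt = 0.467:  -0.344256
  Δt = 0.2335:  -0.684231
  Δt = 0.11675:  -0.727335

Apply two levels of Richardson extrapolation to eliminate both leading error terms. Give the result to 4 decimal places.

First eliminate the Δt^3 term (factor 2^3 = 8):
  B₁ = (8·(-0.684231) − (-0.344256))/7 = -0.732799
  B₂ = (8·(-0.727335) − (-0.684231))/7 = -0.733493
Then eliminate the Δt^4 term (factor 2^4 = 16):
  (16·(-0.733493) − (-0.732799))/15 = -0.733539

-0.7335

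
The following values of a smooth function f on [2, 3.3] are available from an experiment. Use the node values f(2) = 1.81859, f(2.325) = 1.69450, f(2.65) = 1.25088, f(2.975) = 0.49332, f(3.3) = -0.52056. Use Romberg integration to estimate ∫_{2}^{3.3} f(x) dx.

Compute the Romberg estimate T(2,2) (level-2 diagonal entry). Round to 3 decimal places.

T(0,0) (trapezoid, 1 panel, h=1.3000): 0.84372
T(1,0) (trapezoid, 2 panels, h=0.6500): 1.23493
T(2,0) (trapezoid, 4 panels, h=0.3250): 1.32851
T(1,1) = 1.23493 + (1.23493 − 0.84372)/3 = 1.36533
T(2,1) = 1.32851 + (1.32851 − 1.23493)/3 = 1.35970
T(2,2) = 1.35970 + (1.35970 − 1.36533)/15 = 1.35932

1.359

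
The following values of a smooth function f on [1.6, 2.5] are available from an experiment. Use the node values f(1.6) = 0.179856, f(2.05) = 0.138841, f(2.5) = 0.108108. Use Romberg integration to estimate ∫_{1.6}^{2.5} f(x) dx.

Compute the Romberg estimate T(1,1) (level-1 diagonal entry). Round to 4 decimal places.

0.1265

T(0,0) (trapezoid, 1 panel, h=0.9000): 0.129584
T(1,0) (trapezoid, 2 panels, h=0.4500): 0.127270
T(1,1) = 0.127270 + (0.127270 − 0.129584)/3 = 0.126499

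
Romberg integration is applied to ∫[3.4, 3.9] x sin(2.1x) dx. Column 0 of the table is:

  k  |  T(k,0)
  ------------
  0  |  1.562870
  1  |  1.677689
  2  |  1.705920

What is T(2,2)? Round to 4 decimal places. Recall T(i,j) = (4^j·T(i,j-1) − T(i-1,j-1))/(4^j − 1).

T(1,1) = (4·1.677689 − 1.562870) / 3 = 1.715962
T(2,1) = (4·1.705920 − 1.677689) / 3 = 1.715330
T(2,2) = (16·1.715330 − 1.715962) / 15 = 1.715288

1.7153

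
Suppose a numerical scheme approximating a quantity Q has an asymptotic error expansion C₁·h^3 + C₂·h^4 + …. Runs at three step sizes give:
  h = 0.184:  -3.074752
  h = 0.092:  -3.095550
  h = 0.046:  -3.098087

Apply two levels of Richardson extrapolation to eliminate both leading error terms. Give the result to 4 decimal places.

-3.0984

First eliminate the h^3 term (factor 2^3 = 8):
  B₁ = (8·(-3.095550) − (-3.074752))/7 = -3.098521
  B₂ = (8·(-3.098087) − (-3.095550))/7 = -3.098449
Then eliminate the h^4 term (factor 2^4 = 16):
  (16·(-3.098449) − (-3.098521))/15 = -3.098444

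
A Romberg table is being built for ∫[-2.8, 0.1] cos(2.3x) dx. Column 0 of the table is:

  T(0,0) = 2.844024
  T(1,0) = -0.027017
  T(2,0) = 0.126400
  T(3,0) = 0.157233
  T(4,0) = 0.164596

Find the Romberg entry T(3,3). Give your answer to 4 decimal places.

Richardson extrapolation on the trapezoidal column (denominator 4−1=3):
T(1,1) = -0.027017 + (-0.027017 − 2.844024)/3 = -0.984031
T(2,1) = 0.126400 + (0.126400 − (-0.027017))/3 = 0.177539
T(3,1) = (4·0.157233 − 0.126400) / 3 = 0.167511
T(2,2) = (16·0.177539 − (-0.984031)) / 15 = 0.254977
T(3,2) = 0.167511 + (0.167511 − 0.177539)/15 = 0.166842
T(3,3) = (64·0.166842 − 0.254977) / 63 = 0.165443

0.1654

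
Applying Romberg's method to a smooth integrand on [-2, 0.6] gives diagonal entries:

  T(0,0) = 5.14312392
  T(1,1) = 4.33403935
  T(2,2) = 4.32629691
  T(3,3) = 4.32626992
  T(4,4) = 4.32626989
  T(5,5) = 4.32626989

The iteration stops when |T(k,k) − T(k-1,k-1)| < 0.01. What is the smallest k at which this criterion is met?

k = 2

|T(1,1) − T(0,0)| = 0.80908457 ≥ 0.01
|T(2,2) − T(1,1)| = 0.00774244 < 0.01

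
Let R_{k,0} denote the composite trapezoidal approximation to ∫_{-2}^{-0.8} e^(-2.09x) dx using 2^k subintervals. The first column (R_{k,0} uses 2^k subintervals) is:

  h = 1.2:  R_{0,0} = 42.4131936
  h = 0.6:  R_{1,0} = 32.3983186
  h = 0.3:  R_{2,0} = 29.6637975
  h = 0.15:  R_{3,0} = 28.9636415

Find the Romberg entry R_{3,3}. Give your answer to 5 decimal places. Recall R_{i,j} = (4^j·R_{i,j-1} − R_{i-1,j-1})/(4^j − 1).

Richardson extrapolation on the trapezoidal column (denominator 4−1=3):
R_{1,1} = (4·32.3983186 − 42.4131936) / 3 = 29.0600269
R_{2,1} = (4·29.6637975 − 32.3983186) / 3 = 28.7522905
R_{3,1} = (4·28.9636415 − 29.6637975) / 3 = 28.7302562
R_{2,2} = (16·28.7522905 − 29.0600269) / 15 = 28.7317747
R_{3,2} = (16·28.7302562 − 28.7522905) / 15 = 28.7287872
R_{3,3} = 28.7287872 + (28.7287872 − 28.7317747)/63 = 28.7287398

28.72874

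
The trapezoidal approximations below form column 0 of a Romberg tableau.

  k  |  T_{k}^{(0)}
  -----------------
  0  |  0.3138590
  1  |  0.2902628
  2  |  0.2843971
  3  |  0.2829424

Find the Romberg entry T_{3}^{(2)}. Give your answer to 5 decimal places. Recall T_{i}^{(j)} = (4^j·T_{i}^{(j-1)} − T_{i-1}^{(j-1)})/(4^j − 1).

0.28246

Richardson extrapolation on the trapezoidal column (denominator 4−1=3):
T_{2}^{(1)} = (4·0.2843971 − 0.2902628) / 3 = 0.2824419
T_{3}^{(1)} = (4·0.2829424 − 0.2843971) / 3 = 0.2824575
T_{3}^{(2)} = 0.2824575 + (0.2824575 − 0.2824419)/15 = 0.2824585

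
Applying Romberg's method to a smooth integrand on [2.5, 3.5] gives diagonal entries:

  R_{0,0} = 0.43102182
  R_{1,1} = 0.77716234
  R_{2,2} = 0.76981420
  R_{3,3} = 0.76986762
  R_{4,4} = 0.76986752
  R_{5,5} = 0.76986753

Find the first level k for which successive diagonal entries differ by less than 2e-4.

|R_{1,1} − R_{0,0}| = 0.34614052 ≥ 2e-4
|R_{2,2} − R_{1,1}| = 0.00734814 ≥ 2e-4
|R_{3,3} − R_{2,2}| = 0.00005342 < 2e-4

k = 3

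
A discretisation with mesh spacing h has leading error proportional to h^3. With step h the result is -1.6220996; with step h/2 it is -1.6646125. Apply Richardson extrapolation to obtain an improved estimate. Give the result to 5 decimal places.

-1.67069

Extrapolated value = (8·A(h/2) − A(h)) / (8 − 1)
= (8·(-1.6646125) − (-1.6220996)) / 7
= -11.6948004 / 7 = -1.6706858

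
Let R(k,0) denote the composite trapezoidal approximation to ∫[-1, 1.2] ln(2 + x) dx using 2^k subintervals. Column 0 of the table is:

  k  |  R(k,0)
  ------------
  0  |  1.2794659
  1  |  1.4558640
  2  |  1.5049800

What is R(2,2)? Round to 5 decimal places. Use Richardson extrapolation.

R(1,1) = (4·1.4558640 − 1.2794659) / 3 = 1.5146634
R(2,1) = (4·1.5049800 − 1.4558640) / 3 = 1.5213520
R(2,2) = 1.5213520 + (1.5213520 − 1.5146634)/15 = 1.5217979

1.52180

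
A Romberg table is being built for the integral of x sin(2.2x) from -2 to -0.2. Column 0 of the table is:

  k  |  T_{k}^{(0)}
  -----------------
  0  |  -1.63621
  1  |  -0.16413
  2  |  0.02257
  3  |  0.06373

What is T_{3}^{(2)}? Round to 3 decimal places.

0.077

T_{2}^{(1)} = 0.02257 + (0.02257 − (-0.16413))/3 = 0.08480
T_{3}^{(1)} = (4·0.06373 − 0.02257) / 3 = 0.07745
T_{3}^{(2)} = (16·0.07745 − 0.08480) / 15 = 0.07696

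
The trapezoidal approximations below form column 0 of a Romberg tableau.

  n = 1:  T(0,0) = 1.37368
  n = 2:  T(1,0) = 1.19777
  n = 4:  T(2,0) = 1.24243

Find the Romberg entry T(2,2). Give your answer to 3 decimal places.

1.265

Richardson extrapolation on the trapezoidal column (denominator 4−1=3):
T(1,1) = (4·1.19777 − 1.37368) / 3 = 1.13913
T(2,1) = (4·1.24243 − 1.19777) / 3 = 1.25732
T(2,2) = (16·1.25732 − 1.13913) / 15 = 1.26520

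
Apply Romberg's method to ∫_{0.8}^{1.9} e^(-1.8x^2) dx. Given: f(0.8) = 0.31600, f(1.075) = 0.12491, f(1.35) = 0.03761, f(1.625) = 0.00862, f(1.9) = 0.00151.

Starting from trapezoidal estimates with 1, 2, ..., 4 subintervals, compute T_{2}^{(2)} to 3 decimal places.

0.085

T_{0}^{(0)} (trapezoid, 1 panel, h=1.1000): 0.17463
T_{1}^{(0)} (trapezoid, 2 panels, h=0.5500): 0.10800
T_{2}^{(0)} (trapezoid, 4 panels, h=0.2750): 0.09072
T_{1}^{(1)} = 0.10800 + (0.10800 − 0.17463)/3 = 0.08579
T_{2}^{(1)} = 0.09072 + (0.09072 − 0.10800)/3 = 0.08496
T_{2}^{(2)} = 0.08496 + (0.08496 − 0.08579)/15 = 0.08490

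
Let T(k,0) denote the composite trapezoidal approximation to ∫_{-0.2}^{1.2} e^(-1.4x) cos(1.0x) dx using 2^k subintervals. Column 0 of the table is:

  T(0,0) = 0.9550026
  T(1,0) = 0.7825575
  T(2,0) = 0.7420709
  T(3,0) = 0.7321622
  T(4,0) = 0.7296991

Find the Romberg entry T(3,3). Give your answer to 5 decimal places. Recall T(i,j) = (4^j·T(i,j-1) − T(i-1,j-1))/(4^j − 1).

0.72888

Richardson extrapolation on the trapezoidal column (denominator 4−1=3):
T(1,1) = (4·0.7825575 − 0.9550026) / 3 = 0.7250758
T(2,1) = 0.7420709 + (0.7420709 − 0.7825575)/3 = 0.7285754
T(3,1) = (4·0.7321622 − 0.7420709) / 3 = 0.7288593
T(2,2) = (16·0.7285754 − 0.7250758) / 15 = 0.7288087
T(3,2) = (16·0.7288593 − 0.7285754) / 15 = 0.7288782
T(3,3) = 0.7288782 + (0.7288782 − 0.7288087)/63 = 0.7288793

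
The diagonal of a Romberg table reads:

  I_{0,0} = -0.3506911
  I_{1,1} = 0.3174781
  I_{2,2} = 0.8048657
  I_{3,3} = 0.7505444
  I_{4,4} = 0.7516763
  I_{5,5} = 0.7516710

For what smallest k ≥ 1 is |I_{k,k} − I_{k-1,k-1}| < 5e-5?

k = 5

|I_{1,1} − I_{0,0}| = 0.6681692 ≥ 5e-5
|I_{2,2} − I_{1,1}| = 0.4873876 ≥ 5e-5
|I_{3,3} − I_{2,2}| = 0.0543213 ≥ 5e-5
|I_{4,4} − I_{3,3}| = 0.0011319 ≥ 5e-5
|I_{5,5} − I_{4,4}| = 0.0000053 < 5e-5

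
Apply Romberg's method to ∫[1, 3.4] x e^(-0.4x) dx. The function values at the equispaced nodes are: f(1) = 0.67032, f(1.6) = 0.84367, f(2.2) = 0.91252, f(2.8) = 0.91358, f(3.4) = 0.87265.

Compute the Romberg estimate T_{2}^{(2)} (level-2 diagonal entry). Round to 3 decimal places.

2.080

T_{0}^{(0)} (trapezoid, 1 panel, h=2.4000): 1.85156
T_{1}^{(0)} (trapezoid, 2 panels, h=1.2000): 2.02081
T_{2}^{(0)} (trapezoid, 4 panels, h=0.6000): 2.06475
T_{1}^{(1)} = 2.02081 + (2.02081 − 1.85156)/3 = 2.07723
T_{2}^{(1)} = 2.06475 + (2.06475 − 2.02081)/3 = 2.07940
T_{2}^{(2)} = 2.07940 + (2.07940 − 2.07723)/15 = 2.07954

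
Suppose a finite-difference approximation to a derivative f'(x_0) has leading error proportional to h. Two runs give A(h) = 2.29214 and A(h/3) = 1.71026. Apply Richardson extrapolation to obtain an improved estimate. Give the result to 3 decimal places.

1.419

Extrapolated value = (3·A(h/3) − A(h)) / (3 − 1)
= (3·1.71026 − 2.29214) / 2
= 2.83864 / 2 = 1.41932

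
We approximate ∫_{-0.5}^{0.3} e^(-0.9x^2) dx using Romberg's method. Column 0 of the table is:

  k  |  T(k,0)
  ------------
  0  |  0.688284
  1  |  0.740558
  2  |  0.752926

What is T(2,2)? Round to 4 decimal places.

T(1,1) = 0.740558 + (0.740558 − 0.688284)/3 = 0.757983
T(2,1) = 0.752926 + (0.752926 − 0.740558)/3 = 0.757049
T(2,2) = 0.757049 + (0.757049 − 0.757983)/15 = 0.756987

0.7570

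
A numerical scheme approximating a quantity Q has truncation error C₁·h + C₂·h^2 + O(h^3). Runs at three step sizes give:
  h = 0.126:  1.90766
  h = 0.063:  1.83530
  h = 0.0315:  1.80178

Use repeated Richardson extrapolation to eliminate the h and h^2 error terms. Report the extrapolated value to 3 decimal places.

First eliminate the h term (factor 2^1 = 2):
  B₁ = (2·1.83530 − 1.90766)/1 = 1.76294
  B₂ = (2·1.80178 − 1.83530)/1 = 1.76826
Then eliminate the h^2 term (factor 2^2 = 4):
  (4·1.76826 − 1.76294)/3 = 1.77003

1.770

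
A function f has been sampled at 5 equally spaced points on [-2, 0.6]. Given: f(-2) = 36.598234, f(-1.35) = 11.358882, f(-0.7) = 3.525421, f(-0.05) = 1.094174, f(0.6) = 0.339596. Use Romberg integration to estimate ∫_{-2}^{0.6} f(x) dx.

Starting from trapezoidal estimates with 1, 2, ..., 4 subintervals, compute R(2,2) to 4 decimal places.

R(0,0) (trapezoid, 1 panel, h=2.6000): 48.019179
R(1,0) (trapezoid, 2 panels, h=1.3000): 28.592637
R(2,0) (trapezoid, 4 panels, h=0.6500): 22.390805
R(1,1) = 28.592637 + (28.592637 − 48.019179)/3 = 22.117123
R(2,1) = 22.390805 + (22.390805 − 28.592637)/3 = 20.323528
R(2,2) = 20.323528 + (20.323528 − 22.117123)/15 = 20.203955

20.2040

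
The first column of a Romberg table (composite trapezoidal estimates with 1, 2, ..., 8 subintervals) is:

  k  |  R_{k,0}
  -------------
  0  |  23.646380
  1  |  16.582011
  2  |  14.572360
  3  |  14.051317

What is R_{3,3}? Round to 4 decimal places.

R_{1,1} = (4·16.582011 − 23.646380) / 3 = 14.227221
R_{2,1} = (4·14.572360 − 16.582011) / 3 = 13.902476
R_{3,1} = (4·14.051317 − 14.572360) / 3 = 13.877636
R_{2,2} = 13.902476 + (13.902476 − 14.227221)/15 = 13.880826
R_{3,2} = 13.877636 + (13.877636 − 13.902476)/15 = 13.875980
R_{3,3} = 13.875980 + (13.875980 − 13.880826)/63 = 13.875903

13.8759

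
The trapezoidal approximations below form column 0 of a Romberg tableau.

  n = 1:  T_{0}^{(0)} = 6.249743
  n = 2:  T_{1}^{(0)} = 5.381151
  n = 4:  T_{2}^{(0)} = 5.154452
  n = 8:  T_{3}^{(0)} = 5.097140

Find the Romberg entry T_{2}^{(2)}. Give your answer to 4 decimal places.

5.0780

Richardson extrapolation on the trapezoidal column (denominator 4−1=3):
T_{1}^{(1)} = 5.381151 + (5.381151 − 6.249743)/3 = 5.091620
T_{2}^{(1)} = (4·5.154452 − 5.381151) / 3 = 5.078886
T_{2}^{(2)} = 5.078886 + (5.078886 − 5.091620)/15 = 5.078037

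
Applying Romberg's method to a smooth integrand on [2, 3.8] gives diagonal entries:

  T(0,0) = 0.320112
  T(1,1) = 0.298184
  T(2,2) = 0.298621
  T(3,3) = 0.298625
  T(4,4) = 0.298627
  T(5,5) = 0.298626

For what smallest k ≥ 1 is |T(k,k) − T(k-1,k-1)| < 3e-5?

k = 3

|T(1,1) − T(0,0)| = 0.021928 ≥ 3e-5
|T(2,2) − T(1,1)| = 0.000437 ≥ 3e-5
|T(3,3) − T(2,2)| = 0.000004 < 3e-5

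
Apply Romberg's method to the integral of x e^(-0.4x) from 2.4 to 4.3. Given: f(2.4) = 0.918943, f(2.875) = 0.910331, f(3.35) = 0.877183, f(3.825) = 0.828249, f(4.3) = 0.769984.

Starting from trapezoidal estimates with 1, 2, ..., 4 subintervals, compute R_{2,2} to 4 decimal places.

1.6463

R_{0,0} (trapezoid, 1 panel, h=1.9000): 1.604481
R_{1,0} (trapezoid, 2 panels, h=0.9500): 1.635564
R_{2,0} (trapezoid, 4 panels, h=0.4750): 1.643608
R_{1,1} = 1.635564 + (1.635564 − 1.604481)/3 = 1.645925
R_{2,1} = 1.643608 + (1.643608 − 1.635564)/3 = 1.646289
R_{2,2} = 1.646289 + (1.646289 − 1.645925)/15 = 1.646313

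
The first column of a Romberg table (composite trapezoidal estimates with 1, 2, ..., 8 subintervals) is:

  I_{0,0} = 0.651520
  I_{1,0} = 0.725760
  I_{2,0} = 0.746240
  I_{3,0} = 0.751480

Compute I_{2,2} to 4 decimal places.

I_{1,1} = 0.725760 + (0.725760 − 0.651520)/3 = 0.750507
I_{2,1} = 0.746240 + (0.746240 − 0.725760)/3 = 0.753067
I_{2,2} = 0.753067 + (0.753067 − 0.750507)/15 = 0.753238

0.7532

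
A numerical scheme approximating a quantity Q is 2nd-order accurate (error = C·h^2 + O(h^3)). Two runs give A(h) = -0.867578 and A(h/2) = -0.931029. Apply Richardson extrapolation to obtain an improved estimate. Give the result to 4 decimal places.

Extrapolated value = (4·A(h/2) − A(h)) / (4 − 1)
= (4·(-0.931029) − (-0.867578)) / 3
= -2.856538 / 3 = -0.952179

-0.9522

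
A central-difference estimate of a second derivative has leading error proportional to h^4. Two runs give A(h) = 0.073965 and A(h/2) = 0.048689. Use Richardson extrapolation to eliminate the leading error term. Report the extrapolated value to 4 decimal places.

The leading error scales as h^4; refining by a factor of 2 reduces it by 2^4 = 16.
Extrapolated value = (16·A(h/2) − A(h)) / (16 − 1)
= (16·0.048689 − 0.073965) / 15
= 0.705059 / 15 = 0.047004

0.0470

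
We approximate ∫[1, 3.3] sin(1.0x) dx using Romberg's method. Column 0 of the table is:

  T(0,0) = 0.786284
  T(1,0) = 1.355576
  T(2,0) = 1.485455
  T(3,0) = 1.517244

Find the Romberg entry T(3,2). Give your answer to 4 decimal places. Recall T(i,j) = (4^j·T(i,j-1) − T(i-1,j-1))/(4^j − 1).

1.5278

Richardson extrapolation on the trapezoidal column (denominator 4−1=3):
T(2,1) = (4·1.485455 − 1.355576) / 3 = 1.528748
T(3,1) = (4·1.517244 − 1.485455) / 3 = 1.527840
T(3,2) = (16·1.527840 − 1.528748) / 15 = 1.527779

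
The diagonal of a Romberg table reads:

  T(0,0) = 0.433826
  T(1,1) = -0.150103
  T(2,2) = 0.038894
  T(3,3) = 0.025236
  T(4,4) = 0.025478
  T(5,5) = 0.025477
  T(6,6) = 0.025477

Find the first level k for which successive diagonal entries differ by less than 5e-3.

k = 4

|T(1,1) − T(0,0)| = 0.583929 ≥ 5e-3
|T(2,2) − T(1,1)| = 0.188997 ≥ 5e-3
|T(3,3) − T(2,2)| = 0.013658 ≥ 5e-3
|T(4,4) − T(3,3)| = 0.000242 < 5e-3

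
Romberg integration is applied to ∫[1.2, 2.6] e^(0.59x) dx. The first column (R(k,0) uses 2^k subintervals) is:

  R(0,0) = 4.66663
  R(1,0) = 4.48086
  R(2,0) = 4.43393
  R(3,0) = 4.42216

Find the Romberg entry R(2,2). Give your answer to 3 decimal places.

R(1,1) = (4·4.48086 − 4.66663) / 3 = 4.41894
R(2,1) = (4·4.43393 − 4.48086) / 3 = 4.41829
R(2,2) = 4.41829 + (4.41829 − 4.41894)/15 = 4.41825

4.418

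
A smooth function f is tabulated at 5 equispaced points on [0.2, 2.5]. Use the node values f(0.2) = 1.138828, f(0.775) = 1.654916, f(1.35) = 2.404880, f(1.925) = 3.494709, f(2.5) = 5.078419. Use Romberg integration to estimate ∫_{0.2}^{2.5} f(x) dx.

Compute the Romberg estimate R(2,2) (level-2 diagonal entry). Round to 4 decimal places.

6.0609

R(0,0) (trapezoid, 1 panel, h=2.3000): 7.149834
R(1,0) (trapezoid, 2 panels, h=1.1500): 6.340529
R(2,0) (trapezoid, 4 panels, h=0.5750): 6.131299
R(1,1) = 6.340529 + (6.340529 − 7.149834)/3 = 6.070761
R(2,1) = 6.131299 + (6.131299 − 6.340529)/3 = 6.061556
R(2,2) = 6.061556 + (6.061556 − 6.070761)/15 = 6.060942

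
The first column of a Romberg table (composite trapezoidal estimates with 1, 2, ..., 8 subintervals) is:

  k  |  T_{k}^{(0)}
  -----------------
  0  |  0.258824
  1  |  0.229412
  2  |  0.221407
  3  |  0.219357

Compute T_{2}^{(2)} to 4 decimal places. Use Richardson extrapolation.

0.2187

Richardson extrapolation on the trapezoidal column (denominator 4−1=3):
T_{1}^{(1)} = 0.229412 + (0.229412 − 0.258824)/3 = 0.219608
T_{2}^{(1)} = (4·0.221407 − 0.229412) / 3 = 0.218739
T_{2}^{(2)} = 0.218739 + (0.218739 − 0.219608)/15 = 0.218681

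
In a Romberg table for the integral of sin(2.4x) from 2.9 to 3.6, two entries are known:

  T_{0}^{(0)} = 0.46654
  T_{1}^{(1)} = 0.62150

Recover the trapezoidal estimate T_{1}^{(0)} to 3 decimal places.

0.583

From T_{1}^{(1)} = (4·T_{1}^{(0)} − T_{0}^{(0)})/3, solve for T_{1}^{(0)}:
4·T_{1}^{(0)} = 3·0.62150 + 0.46654 = 2.33104
T_{1}^{(0)} = 0.58276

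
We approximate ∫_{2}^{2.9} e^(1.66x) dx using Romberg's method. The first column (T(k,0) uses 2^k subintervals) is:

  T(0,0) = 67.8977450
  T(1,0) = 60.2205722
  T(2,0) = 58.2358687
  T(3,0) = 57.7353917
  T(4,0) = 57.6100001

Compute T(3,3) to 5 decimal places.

57.56818

Richardson extrapolation on the trapezoidal column (denominator 4−1=3):
T(1,1) = 60.2205722 + (60.2205722 − 67.8977450)/3 = 57.6615146
T(2,1) = 58.2358687 + (58.2358687 − 60.2205722)/3 = 57.5743009
T(3,1) = (4·57.7353917 − 58.2358687) / 3 = 57.5685660
T(2,2) = 57.5743009 + (57.5743009 − 57.6615146)/15 = 57.5684867
T(3,2) = 57.5685660 + (57.5685660 − 57.5743009)/15 = 57.5681837
T(3,3) = 57.5681837 + (57.5681837 − 57.5684867)/63 = 57.5681789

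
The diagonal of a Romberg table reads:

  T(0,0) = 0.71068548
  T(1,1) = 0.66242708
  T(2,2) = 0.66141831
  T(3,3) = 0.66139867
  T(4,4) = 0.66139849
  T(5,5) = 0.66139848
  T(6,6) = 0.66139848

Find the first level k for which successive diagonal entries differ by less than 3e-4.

|T(1,1) − T(0,0)| = 0.04825840 ≥ 3e-4
|T(2,2) − T(1,1)| = 0.00100877 ≥ 3e-4
|T(3,3) − T(2,2)| = 0.00001964 < 3e-4

k = 3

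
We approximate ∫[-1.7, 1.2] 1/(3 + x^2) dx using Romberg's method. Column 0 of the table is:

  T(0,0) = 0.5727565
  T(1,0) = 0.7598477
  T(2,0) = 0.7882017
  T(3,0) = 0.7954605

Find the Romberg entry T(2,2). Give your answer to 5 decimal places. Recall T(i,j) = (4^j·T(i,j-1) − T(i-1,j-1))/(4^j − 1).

0.79602

Richardson extrapolation on the trapezoidal column (denominator 4−1=3):
T(1,1) = 0.7598477 + (0.7598477 − 0.5727565)/3 = 0.8222114
T(2,1) = (4·0.7882017 − 0.7598477) / 3 = 0.7976530
T(2,2) = (16·0.7976530 − 0.8222114) / 15 = 0.7960158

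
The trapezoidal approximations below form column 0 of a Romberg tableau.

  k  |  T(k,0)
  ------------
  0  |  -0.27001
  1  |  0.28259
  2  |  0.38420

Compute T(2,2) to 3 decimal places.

0.415

T(1,1) = 0.28259 + (0.28259 − (-0.27001))/3 = 0.46679
T(2,1) = (4·0.38420 − 0.28259) / 3 = 0.41807
T(2,2) = (16·0.41807 − 0.46679) / 15 = 0.41482
(Column j=1 coincides with Simpson's rule on the same nodes.)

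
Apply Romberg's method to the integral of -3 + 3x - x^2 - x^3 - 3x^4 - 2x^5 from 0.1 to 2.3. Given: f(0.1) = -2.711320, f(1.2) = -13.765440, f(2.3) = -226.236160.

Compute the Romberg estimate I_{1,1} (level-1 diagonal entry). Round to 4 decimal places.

-104.1367

I_{0,0} (trapezoid, 1 panel, h=2.2000): -251.842228
I_{1,0} (trapezoid, 2 panels, h=1.1000): -141.063098
I_{1,1} = -141.063098 + (-141.063098 − (-251.842228))/3 = -104.136721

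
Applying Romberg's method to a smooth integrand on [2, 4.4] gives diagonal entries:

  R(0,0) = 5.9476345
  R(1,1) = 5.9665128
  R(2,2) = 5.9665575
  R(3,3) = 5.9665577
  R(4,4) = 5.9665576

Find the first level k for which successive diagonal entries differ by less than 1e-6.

k = 3

|R(1,1) − R(0,0)| = 0.0188783 ≥ 1e-6
|R(2,2) − R(1,1)| = 0.0000447 ≥ 1e-6
|R(3,3) − R(2,2)| = 0.0000002 < 1e-6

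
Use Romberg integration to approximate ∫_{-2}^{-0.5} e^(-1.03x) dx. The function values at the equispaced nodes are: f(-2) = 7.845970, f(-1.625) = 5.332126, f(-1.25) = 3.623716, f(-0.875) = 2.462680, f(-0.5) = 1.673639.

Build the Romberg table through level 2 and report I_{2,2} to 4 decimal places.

I_{0,0} (trapezoid, 1 panel, h=1.5000): 7.139707
I_{1,0} (trapezoid, 2 panels, h=0.7500): 6.287640
I_{2,0} (trapezoid, 4 panels, h=0.3750): 6.066872
I_{1,1} = 6.287640 + (6.287640 − 7.139707)/3 = 6.003618
I_{2,1} = 6.066872 + (6.066872 − 6.287640)/3 = 5.993283
I_{2,2} = 5.993283 + (5.993283 − 6.003618)/15 = 5.992594

5.9926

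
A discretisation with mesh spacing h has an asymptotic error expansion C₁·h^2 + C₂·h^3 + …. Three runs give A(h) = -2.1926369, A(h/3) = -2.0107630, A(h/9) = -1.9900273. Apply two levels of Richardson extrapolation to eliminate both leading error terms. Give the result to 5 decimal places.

-1.98741

First eliminate the h^2 term (factor 3^2 = 9):
  B₁ = (9·(-2.0107630) − (-2.1926369))/8 = -1.9880288
  B₂ = (9·(-1.9900273) − (-2.0107630))/8 = -1.9874353
Then eliminate the h^3 term (factor 3^3 = 27):
  (27·(-1.9874353) − (-1.9880288))/26 = -1.9874125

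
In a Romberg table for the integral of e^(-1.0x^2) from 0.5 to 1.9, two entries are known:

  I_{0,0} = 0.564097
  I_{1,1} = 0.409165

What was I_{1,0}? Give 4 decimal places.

From I_{1,1} = (4·I_{1,0} − I_{0,0})/3, solve for I_{1,0}:
4·I_{1,0} = 3·0.409165 + 0.564097 = 1.791592
I_{1,0} = 0.447898

0.4479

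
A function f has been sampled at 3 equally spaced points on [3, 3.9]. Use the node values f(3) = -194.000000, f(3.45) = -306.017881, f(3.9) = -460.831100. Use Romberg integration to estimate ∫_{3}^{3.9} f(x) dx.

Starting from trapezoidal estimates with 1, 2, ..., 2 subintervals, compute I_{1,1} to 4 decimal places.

I_{0,0} (trapezoid, 1 panel, h=0.9000): -294.673995
I_{1,0} (trapezoid, 2 panels, h=0.4500): -285.045044
I_{1,1} = -285.045044 + (-285.045044 − (-294.673995))/3 = -281.835394

-281.8354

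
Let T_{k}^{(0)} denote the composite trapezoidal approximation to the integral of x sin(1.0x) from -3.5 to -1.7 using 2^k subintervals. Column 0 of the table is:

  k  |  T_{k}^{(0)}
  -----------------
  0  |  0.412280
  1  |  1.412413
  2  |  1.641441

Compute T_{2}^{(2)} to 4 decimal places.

1.7159

T_{1}^{(1)} = 1.412413 + (1.412413 − 0.412280)/3 = 1.745791
T_{2}^{(1)} = (4·1.641441 − 1.412413) / 3 = 1.717784
T_{2}^{(2)} = 1.717784 + (1.717784 − 1.745791)/15 = 1.715917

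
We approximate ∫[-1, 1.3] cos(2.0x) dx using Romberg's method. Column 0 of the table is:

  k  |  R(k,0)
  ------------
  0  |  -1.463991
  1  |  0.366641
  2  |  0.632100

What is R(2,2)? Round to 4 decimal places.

Richardson extrapolation on the trapezoidal column (denominator 4−1=3):
R(1,1) = 0.366641 + (0.366641 − (-1.463991))/3 = 0.976852
R(2,1) = 0.632100 + (0.632100 − 0.366641)/3 = 0.720586
R(2,2) = 0.720586 + (0.720586 − 0.976852)/15 = 0.703502

0.7035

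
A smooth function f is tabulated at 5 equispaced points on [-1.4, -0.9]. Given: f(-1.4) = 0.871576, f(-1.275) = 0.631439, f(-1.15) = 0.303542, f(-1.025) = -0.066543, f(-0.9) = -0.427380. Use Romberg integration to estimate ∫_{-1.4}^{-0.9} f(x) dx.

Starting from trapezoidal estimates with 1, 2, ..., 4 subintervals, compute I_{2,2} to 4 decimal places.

0.1379

I_{0,0} (trapezoid, 1 panel, h=0.5000): 0.111049
I_{1,0} (trapezoid, 2 panels, h=0.2500): 0.131410
I_{2,0} (trapezoid, 4 panels, h=0.1250): 0.136317
I_{1,1} = 0.131410 + (0.131410 − 0.111049)/3 = 0.138197
I_{2,1} = 0.136317 + (0.136317 − 0.131410)/3 = 0.137953
I_{2,2} = 0.137953 + (0.137953 − 0.138197)/15 = 0.137937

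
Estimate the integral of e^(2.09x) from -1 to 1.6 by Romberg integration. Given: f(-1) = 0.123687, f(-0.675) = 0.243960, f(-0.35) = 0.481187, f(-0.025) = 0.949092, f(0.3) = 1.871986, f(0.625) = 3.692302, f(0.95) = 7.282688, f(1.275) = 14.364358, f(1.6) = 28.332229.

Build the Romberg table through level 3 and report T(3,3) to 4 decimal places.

13.4979

T(0,0) (trapezoid, 1 panel, h=2.6000): 36.992691
T(1,0) (trapezoid, 2 panels, h=1.3000): 20.929927
T(2,0) (trapezoid, 4 panels, h=0.6500): 15.511482
T(3,0) (trapezoid, 8 panels, h=0.3250): 14.011898
T(1,1) = 20.929927 + (20.929927 − 36.992691)/3 = 15.575672
T(2,1) = 15.511482 + (15.511482 − 20.929927)/3 = 13.705334
T(3,1) = 14.011898 + (14.011898 − 15.511482)/3 = 13.512037
T(2,2) = 13.705334 + (13.705334 − 15.575672)/15 = 13.580645
T(3,2) = 13.512037 + (13.512037 − 13.705334)/15 = 13.499151
T(3,3) = 13.499151 + (13.499151 − 13.580645)/63 = 13.497857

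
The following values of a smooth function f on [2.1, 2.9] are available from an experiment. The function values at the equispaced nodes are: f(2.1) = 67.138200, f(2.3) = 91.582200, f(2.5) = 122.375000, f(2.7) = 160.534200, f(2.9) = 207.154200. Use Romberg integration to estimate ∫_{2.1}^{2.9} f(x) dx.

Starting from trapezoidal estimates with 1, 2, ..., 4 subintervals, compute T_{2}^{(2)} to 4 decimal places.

101.8335

T_{0}^{(0)} (trapezoid, 1 panel, h=0.8000): 109.716960
T_{1}^{(0)} (trapezoid, 2 panels, h=0.4000): 103.808480
T_{2}^{(0)} (trapezoid, 4 panels, h=0.2000): 102.327520
T_{1}^{(1)} = 103.808480 + (103.808480 − 109.716960)/3 = 101.838987
T_{2}^{(1)} = 102.327520 + (102.327520 − 103.808480)/3 = 101.833867
T_{2}^{(2)} = 101.833867 + (101.833867 − 101.838987)/15 = 101.833526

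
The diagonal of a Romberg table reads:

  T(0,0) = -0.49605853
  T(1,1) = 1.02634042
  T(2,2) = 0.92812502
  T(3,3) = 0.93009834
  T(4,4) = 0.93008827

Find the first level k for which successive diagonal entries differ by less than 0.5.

|T(1,1) − T(0,0)| = 1.52239895 ≥ 0.5
|T(2,2) − T(1,1)| = 0.09821540 < 0.5

k = 2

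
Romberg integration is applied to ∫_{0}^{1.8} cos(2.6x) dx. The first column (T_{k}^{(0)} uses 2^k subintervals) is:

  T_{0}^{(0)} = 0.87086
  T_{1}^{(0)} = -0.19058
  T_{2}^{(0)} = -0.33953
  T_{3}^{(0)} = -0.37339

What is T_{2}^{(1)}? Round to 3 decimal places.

Richardson extrapolation on the trapezoidal column (denominator 4−1=3):
T_{2}^{(1)} = (4·(-0.33953) − (-0.19058)) / 3 = -0.38918

-0.389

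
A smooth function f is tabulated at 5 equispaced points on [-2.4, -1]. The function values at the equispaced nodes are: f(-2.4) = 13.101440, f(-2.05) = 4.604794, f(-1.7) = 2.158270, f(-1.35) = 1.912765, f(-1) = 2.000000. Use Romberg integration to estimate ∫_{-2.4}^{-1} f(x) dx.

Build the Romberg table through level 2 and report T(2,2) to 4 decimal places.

5.2916

T(0,0) (trapezoid, 1 panel, h=1.4000): 10.571008
T(1,0) (trapezoid, 2 panels, h=0.7000): 6.796293
T(2,0) (trapezoid, 4 panels, h=0.3500): 5.679292
T(1,1) = 6.796293 + (6.796293 − 10.571008)/3 = 5.538055
T(2,1) = 5.679292 + (5.679292 − 6.796293)/3 = 5.306958
T(2,2) = 5.306958 + (5.306958 − 5.538055)/15 = 5.291552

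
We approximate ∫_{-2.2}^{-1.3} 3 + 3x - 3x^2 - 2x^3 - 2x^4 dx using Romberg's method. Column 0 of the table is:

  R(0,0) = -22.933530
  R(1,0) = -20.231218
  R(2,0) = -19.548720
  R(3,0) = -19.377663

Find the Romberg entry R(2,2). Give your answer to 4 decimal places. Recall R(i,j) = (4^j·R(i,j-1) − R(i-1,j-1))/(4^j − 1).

-19.3206

Richardson extrapolation on the trapezoidal column (denominator 4−1=3):
R(1,1) = (4·(-20.231218) − (-22.933530)) / 3 = -19.330447
R(2,1) = (4·(-19.548720) − (-20.231218)) / 3 = -19.321221
R(2,2) = (16·(-19.321221) − (-19.330447)) / 15 = -19.320606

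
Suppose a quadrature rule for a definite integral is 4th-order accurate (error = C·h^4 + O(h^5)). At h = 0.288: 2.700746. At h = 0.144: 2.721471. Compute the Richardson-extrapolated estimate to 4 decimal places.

The leading error scales as h^4; refining by a factor of 2 reduces it by 2^4 = 16.
Extrapolated value = (16·A(h/2) − A(h)) / (16 − 1)
= (16·2.721471 − 2.700746) / 15
= 40.842790 / 15 = 2.722853

2.7229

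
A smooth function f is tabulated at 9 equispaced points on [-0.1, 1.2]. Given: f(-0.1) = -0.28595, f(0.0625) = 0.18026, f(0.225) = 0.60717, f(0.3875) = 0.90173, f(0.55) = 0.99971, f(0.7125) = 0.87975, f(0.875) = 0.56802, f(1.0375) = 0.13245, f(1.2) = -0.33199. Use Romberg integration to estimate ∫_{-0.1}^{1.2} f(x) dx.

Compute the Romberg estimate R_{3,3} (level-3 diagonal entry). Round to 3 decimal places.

0.656

R_{0,0} (trapezoid, 1 panel, h=1.3000): -0.40166
R_{1,0} (trapezoid, 2 panels, h=0.6500): 0.44898
R_{2,0} (trapezoid, 4 panels, h=0.3250): 0.60643
R_{3,0} (trapezoid, 8 panels, h=0.1625): 0.64352
R_{1,1} = 0.44898 + (0.44898 − (-0.40166))/3 = 0.73253
R_{2,1} = 0.60643 + (0.60643 − 0.44898)/3 = 0.65891
R_{3,1} = 0.64352 + (0.64352 − 0.60643)/3 = 0.65588
R_{2,2} = 0.65891 + (0.65891 − 0.73253)/15 = 0.65400
R_{3,2} = 0.65588 + (0.65588 − 0.65891)/15 = 0.65568
R_{3,3} = 0.65568 + (0.65568 − 0.65400)/63 = 0.65571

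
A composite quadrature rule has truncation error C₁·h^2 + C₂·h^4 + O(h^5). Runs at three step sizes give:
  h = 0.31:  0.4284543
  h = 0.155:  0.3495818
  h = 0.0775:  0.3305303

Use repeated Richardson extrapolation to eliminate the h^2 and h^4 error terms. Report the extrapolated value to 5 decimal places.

First eliminate the h^2 term (factor 2^2 = 4):
  B₁ = (4·0.3495818 − 0.4284543)/3 = 0.3232910
  B₂ = (4·0.3305303 − 0.3495818)/3 = 0.3241798
Then eliminate the h^4 term (factor 2^4 = 16):
  (16·0.3241798 − 0.3232910)/15 = 0.3242391

0.32424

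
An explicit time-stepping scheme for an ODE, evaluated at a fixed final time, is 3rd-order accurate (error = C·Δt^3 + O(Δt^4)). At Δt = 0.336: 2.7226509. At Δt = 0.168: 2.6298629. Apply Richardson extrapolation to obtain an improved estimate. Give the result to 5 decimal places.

The leading error scales as Δt^3; refining by a factor of 2 reduces it by 2^3 = 8.
Extrapolated value = (8·A(Δt/2) − A(Δt)) / (8 − 1)
= (8·2.6298629 − 2.7226509) / 7
= 18.3162523 / 7 = 2.6166075

2.61661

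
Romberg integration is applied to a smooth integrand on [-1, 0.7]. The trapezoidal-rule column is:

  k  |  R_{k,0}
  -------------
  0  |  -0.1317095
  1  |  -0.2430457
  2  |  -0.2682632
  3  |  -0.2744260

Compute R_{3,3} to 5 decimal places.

Richardson extrapolation on the trapezoidal column (denominator 4−1=3):
R_{1,1} = -0.2430457 + (-0.2430457 − (-0.1317095))/3 = -0.2801578
R_{2,1} = (4·(-0.2682632) − (-0.2430457)) / 3 = -0.2766690
R_{3,1} = -0.2744260 + (-0.2744260 − (-0.2682632))/3 = -0.2764803
R_{2,2} = (16·(-0.2766690) − (-0.2801578)) / 15 = -0.2764364
R_{3,2} = -0.2764803 + (-0.2764803 − (-0.2766690))/15 = -0.2764677
R_{3,3} = -0.2764677 + (-0.2764677 − (-0.2764364))/63 = -0.2764682
(Column j=1 coincides with Simpson's rule on the same nodes.)

-0.27647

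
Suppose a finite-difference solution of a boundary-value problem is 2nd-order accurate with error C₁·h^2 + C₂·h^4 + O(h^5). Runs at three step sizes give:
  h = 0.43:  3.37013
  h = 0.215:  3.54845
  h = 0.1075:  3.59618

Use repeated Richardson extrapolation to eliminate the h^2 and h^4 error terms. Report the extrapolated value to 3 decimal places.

3.612

First eliminate the h^2 term (factor 2^2 = 4):
  B₁ = (4·3.54845 − 3.37013)/3 = 3.60789
  B₂ = (4·3.59618 − 3.54845)/3 = 3.61209
Then eliminate the h^4 term (factor 2^4 = 16):
  (16·3.61209 − 3.60789)/15 = 3.61237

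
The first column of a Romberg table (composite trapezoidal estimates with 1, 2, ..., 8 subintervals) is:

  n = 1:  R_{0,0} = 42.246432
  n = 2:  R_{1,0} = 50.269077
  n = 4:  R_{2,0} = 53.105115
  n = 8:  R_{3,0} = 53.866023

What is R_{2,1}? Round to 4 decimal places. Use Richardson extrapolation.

Richardson extrapolation on the trapezoidal column (denominator 4−1=3):
R_{2,1} = (4·53.105115 − 50.269077) / 3 = 54.050461

54.0505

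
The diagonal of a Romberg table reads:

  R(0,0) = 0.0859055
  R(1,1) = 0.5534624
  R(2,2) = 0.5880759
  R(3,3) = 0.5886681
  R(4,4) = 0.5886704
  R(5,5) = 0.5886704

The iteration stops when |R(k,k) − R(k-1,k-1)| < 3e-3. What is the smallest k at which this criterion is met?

k = 3

|R(1,1) − R(0,0)| = 0.4675569 ≥ 3e-3
|R(2,2) − R(1,1)| = 0.0346135 ≥ 3e-3
|R(3,3) − R(2,2)| = 0.0005922 < 3e-3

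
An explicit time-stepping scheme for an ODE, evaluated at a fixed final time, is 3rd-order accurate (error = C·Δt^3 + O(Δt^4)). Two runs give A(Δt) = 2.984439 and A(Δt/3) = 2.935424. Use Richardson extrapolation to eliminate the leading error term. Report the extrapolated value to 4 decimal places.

2.9335

Extrapolated value = (27·A(Δt/3) − A(Δt)) / (27 − 1)
= (27·2.935424 − 2.984439) / 26
= 76.272009 / 26 = 2.933539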